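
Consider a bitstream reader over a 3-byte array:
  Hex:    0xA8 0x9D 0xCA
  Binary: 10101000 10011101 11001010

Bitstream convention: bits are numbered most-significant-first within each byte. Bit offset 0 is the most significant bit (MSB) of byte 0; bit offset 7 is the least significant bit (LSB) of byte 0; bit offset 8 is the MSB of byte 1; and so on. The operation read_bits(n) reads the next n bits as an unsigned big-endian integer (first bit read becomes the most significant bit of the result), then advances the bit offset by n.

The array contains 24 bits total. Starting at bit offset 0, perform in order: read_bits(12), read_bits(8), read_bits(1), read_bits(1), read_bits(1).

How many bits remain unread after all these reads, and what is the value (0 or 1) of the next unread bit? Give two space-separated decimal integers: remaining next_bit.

Answer: 1 0

Derivation:
Read 1: bits[0:12] width=12 -> value=2697 (bin 101010001001); offset now 12 = byte 1 bit 4; 12 bits remain
Read 2: bits[12:20] width=8 -> value=220 (bin 11011100); offset now 20 = byte 2 bit 4; 4 bits remain
Read 3: bits[20:21] width=1 -> value=1 (bin 1); offset now 21 = byte 2 bit 5; 3 bits remain
Read 4: bits[21:22] width=1 -> value=0 (bin 0); offset now 22 = byte 2 bit 6; 2 bits remain
Read 5: bits[22:23] width=1 -> value=1 (bin 1); offset now 23 = byte 2 bit 7; 1 bits remain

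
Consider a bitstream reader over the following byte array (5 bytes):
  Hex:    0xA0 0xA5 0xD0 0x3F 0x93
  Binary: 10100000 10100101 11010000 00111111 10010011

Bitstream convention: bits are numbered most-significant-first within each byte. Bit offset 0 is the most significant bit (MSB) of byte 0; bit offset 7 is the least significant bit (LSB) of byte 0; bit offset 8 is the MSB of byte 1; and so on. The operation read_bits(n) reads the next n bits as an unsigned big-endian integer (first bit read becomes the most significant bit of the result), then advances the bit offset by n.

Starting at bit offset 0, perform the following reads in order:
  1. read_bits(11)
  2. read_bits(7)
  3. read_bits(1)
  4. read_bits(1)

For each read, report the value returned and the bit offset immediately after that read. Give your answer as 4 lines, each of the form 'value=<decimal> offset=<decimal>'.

Answer: value=1285 offset=11
value=23 offset=18
value=0 offset=19
value=1 offset=20

Derivation:
Read 1: bits[0:11] width=11 -> value=1285 (bin 10100000101); offset now 11 = byte 1 bit 3; 29 bits remain
Read 2: bits[11:18] width=7 -> value=23 (bin 0010111); offset now 18 = byte 2 bit 2; 22 bits remain
Read 3: bits[18:19] width=1 -> value=0 (bin 0); offset now 19 = byte 2 bit 3; 21 bits remain
Read 4: bits[19:20] width=1 -> value=1 (bin 1); offset now 20 = byte 2 bit 4; 20 bits remain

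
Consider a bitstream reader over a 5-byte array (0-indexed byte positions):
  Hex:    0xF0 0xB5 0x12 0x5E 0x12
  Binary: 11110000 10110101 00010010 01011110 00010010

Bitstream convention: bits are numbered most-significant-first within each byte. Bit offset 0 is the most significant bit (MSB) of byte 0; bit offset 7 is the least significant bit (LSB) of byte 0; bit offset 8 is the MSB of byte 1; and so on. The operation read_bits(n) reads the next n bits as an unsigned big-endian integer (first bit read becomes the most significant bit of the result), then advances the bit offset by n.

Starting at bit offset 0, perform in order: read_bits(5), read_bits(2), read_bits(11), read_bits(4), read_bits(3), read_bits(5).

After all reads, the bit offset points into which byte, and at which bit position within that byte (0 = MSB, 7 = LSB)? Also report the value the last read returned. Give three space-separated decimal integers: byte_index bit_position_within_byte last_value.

Answer: 3 6 23

Derivation:
Read 1: bits[0:5] width=5 -> value=30 (bin 11110); offset now 5 = byte 0 bit 5; 35 bits remain
Read 2: bits[5:7] width=2 -> value=0 (bin 00); offset now 7 = byte 0 bit 7; 33 bits remain
Read 3: bits[7:18] width=11 -> value=724 (bin 01011010100); offset now 18 = byte 2 bit 2; 22 bits remain
Read 4: bits[18:22] width=4 -> value=4 (bin 0100); offset now 22 = byte 2 bit 6; 18 bits remain
Read 5: bits[22:25] width=3 -> value=4 (bin 100); offset now 25 = byte 3 bit 1; 15 bits remain
Read 6: bits[25:30] width=5 -> value=23 (bin 10111); offset now 30 = byte 3 bit 6; 10 bits remain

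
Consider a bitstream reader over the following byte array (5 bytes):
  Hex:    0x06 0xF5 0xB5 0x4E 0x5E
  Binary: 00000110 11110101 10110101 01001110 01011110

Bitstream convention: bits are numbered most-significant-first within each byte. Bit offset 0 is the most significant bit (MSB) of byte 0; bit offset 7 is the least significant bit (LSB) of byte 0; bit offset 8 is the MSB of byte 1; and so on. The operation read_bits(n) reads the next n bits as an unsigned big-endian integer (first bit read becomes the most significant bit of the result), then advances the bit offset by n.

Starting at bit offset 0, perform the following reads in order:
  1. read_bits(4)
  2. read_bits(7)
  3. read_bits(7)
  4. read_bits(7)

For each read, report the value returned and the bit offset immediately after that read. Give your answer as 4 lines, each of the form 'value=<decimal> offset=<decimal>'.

Answer: value=0 offset=4
value=55 offset=11
value=86 offset=18
value=106 offset=25

Derivation:
Read 1: bits[0:4] width=4 -> value=0 (bin 0000); offset now 4 = byte 0 bit 4; 36 bits remain
Read 2: bits[4:11] width=7 -> value=55 (bin 0110111); offset now 11 = byte 1 bit 3; 29 bits remain
Read 3: bits[11:18] width=7 -> value=86 (bin 1010110); offset now 18 = byte 2 bit 2; 22 bits remain
Read 4: bits[18:25] width=7 -> value=106 (bin 1101010); offset now 25 = byte 3 bit 1; 15 bits remain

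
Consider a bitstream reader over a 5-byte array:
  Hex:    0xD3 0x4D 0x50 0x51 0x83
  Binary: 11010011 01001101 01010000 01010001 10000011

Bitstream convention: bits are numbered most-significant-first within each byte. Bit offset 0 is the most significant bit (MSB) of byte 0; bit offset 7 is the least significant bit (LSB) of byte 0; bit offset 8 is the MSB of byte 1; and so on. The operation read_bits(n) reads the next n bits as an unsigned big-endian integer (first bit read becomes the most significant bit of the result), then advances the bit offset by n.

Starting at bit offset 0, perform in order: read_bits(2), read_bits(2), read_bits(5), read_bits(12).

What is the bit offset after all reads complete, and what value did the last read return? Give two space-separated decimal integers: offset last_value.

Read 1: bits[0:2] width=2 -> value=3 (bin 11); offset now 2 = byte 0 bit 2; 38 bits remain
Read 2: bits[2:4] width=2 -> value=1 (bin 01); offset now 4 = byte 0 bit 4; 36 bits remain
Read 3: bits[4:9] width=5 -> value=6 (bin 00110); offset now 9 = byte 1 bit 1; 31 bits remain
Read 4: bits[9:21] width=12 -> value=2474 (bin 100110101010); offset now 21 = byte 2 bit 5; 19 bits remain

Answer: 21 2474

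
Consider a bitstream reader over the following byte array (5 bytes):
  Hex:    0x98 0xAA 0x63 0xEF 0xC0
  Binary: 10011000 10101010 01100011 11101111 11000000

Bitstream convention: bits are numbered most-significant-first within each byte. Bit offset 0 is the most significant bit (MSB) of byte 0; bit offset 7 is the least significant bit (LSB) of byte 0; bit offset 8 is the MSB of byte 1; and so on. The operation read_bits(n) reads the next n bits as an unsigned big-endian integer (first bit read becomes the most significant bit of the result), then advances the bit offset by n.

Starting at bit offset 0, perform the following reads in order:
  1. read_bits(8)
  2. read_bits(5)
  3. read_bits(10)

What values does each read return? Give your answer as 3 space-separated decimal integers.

Answer: 152 21 305

Derivation:
Read 1: bits[0:8] width=8 -> value=152 (bin 10011000); offset now 8 = byte 1 bit 0; 32 bits remain
Read 2: bits[8:13] width=5 -> value=21 (bin 10101); offset now 13 = byte 1 bit 5; 27 bits remain
Read 3: bits[13:23] width=10 -> value=305 (bin 0100110001); offset now 23 = byte 2 bit 7; 17 bits remain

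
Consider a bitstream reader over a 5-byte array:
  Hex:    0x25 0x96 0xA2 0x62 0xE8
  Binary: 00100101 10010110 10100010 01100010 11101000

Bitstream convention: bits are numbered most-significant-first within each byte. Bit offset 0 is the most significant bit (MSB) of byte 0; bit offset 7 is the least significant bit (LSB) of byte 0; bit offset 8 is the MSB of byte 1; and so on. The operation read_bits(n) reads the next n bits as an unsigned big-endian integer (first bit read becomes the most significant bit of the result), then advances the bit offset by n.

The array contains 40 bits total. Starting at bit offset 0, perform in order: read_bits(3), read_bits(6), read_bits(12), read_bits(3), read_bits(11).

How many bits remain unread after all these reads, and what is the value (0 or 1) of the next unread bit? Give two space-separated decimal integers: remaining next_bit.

Read 1: bits[0:3] width=3 -> value=1 (bin 001); offset now 3 = byte 0 bit 3; 37 bits remain
Read 2: bits[3:9] width=6 -> value=11 (bin 001011); offset now 9 = byte 1 bit 1; 31 bits remain
Read 3: bits[9:21] width=12 -> value=724 (bin 001011010100); offset now 21 = byte 2 bit 5; 19 bits remain
Read 4: bits[21:24] width=3 -> value=2 (bin 010); offset now 24 = byte 3 bit 0; 16 bits remain
Read 5: bits[24:35] width=11 -> value=791 (bin 01100010111); offset now 35 = byte 4 bit 3; 5 bits remain

Answer: 5 0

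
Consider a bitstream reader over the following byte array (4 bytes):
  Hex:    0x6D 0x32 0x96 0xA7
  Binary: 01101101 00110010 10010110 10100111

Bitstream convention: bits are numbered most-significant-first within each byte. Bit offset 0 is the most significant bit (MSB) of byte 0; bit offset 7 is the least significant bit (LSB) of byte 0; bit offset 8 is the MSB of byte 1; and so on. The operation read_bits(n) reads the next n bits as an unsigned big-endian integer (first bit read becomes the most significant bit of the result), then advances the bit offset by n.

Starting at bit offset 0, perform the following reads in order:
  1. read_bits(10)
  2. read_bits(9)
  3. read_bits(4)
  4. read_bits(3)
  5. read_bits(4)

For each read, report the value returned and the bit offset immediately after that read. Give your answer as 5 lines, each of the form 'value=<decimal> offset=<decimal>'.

Read 1: bits[0:10] width=10 -> value=436 (bin 0110110100); offset now 10 = byte 1 bit 2; 22 bits remain
Read 2: bits[10:19] width=9 -> value=404 (bin 110010100); offset now 19 = byte 2 bit 3; 13 bits remain
Read 3: bits[19:23] width=4 -> value=11 (bin 1011); offset now 23 = byte 2 bit 7; 9 bits remain
Read 4: bits[23:26] width=3 -> value=2 (bin 010); offset now 26 = byte 3 bit 2; 6 bits remain
Read 5: bits[26:30] width=4 -> value=9 (bin 1001); offset now 30 = byte 3 bit 6; 2 bits remain

Answer: value=436 offset=10
value=404 offset=19
value=11 offset=23
value=2 offset=26
value=9 offset=30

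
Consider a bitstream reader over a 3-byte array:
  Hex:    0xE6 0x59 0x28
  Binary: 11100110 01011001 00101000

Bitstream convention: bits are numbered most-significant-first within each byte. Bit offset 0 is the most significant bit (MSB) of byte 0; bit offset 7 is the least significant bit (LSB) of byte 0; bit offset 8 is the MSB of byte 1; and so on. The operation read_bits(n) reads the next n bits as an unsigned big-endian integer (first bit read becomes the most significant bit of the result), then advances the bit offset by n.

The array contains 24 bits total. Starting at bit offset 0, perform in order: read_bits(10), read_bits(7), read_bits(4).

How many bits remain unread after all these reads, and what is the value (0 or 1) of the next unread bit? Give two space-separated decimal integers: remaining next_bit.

Read 1: bits[0:10] width=10 -> value=921 (bin 1110011001); offset now 10 = byte 1 bit 2; 14 bits remain
Read 2: bits[10:17] width=7 -> value=50 (bin 0110010); offset now 17 = byte 2 bit 1; 7 bits remain
Read 3: bits[17:21] width=4 -> value=5 (bin 0101); offset now 21 = byte 2 bit 5; 3 bits remain

Answer: 3 0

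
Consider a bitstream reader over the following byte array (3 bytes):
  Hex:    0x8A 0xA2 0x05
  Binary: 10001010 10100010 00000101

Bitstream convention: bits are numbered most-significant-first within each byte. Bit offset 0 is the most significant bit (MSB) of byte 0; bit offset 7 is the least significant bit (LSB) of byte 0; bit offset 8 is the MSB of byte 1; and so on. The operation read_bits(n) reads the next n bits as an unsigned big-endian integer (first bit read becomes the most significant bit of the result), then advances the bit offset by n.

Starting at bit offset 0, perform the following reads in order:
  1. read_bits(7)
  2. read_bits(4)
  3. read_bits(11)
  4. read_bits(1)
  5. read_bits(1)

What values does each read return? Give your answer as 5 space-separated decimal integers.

Read 1: bits[0:7] width=7 -> value=69 (bin 1000101); offset now 7 = byte 0 bit 7; 17 bits remain
Read 2: bits[7:11] width=4 -> value=5 (bin 0101); offset now 11 = byte 1 bit 3; 13 bits remain
Read 3: bits[11:22] width=11 -> value=129 (bin 00010000001); offset now 22 = byte 2 bit 6; 2 bits remain
Read 4: bits[22:23] width=1 -> value=0 (bin 0); offset now 23 = byte 2 bit 7; 1 bits remain
Read 5: bits[23:24] width=1 -> value=1 (bin 1); offset now 24 = byte 3 bit 0; 0 bits remain

Answer: 69 5 129 0 1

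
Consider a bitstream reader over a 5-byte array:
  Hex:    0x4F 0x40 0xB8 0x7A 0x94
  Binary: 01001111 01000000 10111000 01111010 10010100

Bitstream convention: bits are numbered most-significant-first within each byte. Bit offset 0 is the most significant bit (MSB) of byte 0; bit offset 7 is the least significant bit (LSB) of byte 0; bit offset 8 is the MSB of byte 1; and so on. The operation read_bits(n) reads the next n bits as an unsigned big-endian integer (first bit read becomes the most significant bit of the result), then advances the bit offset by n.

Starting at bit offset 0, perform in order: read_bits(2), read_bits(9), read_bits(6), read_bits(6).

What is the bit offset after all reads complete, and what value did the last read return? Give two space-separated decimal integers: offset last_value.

Read 1: bits[0:2] width=2 -> value=1 (bin 01); offset now 2 = byte 0 bit 2; 38 bits remain
Read 2: bits[2:11] width=9 -> value=122 (bin 001111010); offset now 11 = byte 1 bit 3; 29 bits remain
Read 3: bits[11:17] width=6 -> value=1 (bin 000001); offset now 17 = byte 2 bit 1; 23 bits remain
Read 4: bits[17:23] width=6 -> value=28 (bin 011100); offset now 23 = byte 2 bit 7; 17 bits remain

Answer: 23 28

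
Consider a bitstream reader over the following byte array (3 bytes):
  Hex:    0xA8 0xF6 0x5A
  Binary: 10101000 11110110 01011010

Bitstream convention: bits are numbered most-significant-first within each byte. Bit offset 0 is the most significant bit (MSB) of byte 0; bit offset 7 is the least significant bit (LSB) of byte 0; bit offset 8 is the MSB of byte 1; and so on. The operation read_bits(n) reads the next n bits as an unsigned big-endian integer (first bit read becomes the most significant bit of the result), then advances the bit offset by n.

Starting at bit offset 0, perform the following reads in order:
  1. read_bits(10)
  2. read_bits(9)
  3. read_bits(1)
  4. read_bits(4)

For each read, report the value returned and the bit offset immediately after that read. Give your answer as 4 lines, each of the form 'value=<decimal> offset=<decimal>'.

Read 1: bits[0:10] width=10 -> value=675 (bin 1010100011); offset now 10 = byte 1 bit 2; 14 bits remain
Read 2: bits[10:19] width=9 -> value=434 (bin 110110010); offset now 19 = byte 2 bit 3; 5 bits remain
Read 3: bits[19:20] width=1 -> value=1 (bin 1); offset now 20 = byte 2 bit 4; 4 bits remain
Read 4: bits[20:24] width=4 -> value=10 (bin 1010); offset now 24 = byte 3 bit 0; 0 bits remain

Answer: value=675 offset=10
value=434 offset=19
value=1 offset=20
value=10 offset=24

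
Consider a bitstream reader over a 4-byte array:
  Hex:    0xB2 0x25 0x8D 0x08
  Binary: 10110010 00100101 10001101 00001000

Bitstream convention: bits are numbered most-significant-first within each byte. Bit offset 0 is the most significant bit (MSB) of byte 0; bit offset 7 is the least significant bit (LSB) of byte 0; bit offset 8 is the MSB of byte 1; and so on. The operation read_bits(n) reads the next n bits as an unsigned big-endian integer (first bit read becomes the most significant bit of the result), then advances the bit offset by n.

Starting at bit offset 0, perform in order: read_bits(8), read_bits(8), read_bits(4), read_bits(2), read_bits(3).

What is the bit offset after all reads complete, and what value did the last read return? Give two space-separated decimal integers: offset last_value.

Read 1: bits[0:8] width=8 -> value=178 (bin 10110010); offset now 8 = byte 1 bit 0; 24 bits remain
Read 2: bits[8:16] width=8 -> value=37 (bin 00100101); offset now 16 = byte 2 bit 0; 16 bits remain
Read 3: bits[16:20] width=4 -> value=8 (bin 1000); offset now 20 = byte 2 bit 4; 12 bits remain
Read 4: bits[20:22] width=2 -> value=3 (bin 11); offset now 22 = byte 2 bit 6; 10 bits remain
Read 5: bits[22:25] width=3 -> value=2 (bin 010); offset now 25 = byte 3 bit 1; 7 bits remain

Answer: 25 2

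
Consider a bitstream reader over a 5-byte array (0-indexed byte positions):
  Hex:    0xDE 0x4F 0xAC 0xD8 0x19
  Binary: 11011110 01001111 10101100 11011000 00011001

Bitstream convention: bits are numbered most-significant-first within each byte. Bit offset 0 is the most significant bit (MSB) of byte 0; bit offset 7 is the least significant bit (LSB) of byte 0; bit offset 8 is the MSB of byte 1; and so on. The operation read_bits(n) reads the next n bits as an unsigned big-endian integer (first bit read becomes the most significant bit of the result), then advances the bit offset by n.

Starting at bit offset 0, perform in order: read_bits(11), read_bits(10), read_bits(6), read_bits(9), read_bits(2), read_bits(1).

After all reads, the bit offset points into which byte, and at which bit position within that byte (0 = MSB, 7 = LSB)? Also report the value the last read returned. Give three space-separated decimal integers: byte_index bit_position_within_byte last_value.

Answer: 4 7 0

Derivation:
Read 1: bits[0:11] width=11 -> value=1778 (bin 11011110010); offset now 11 = byte 1 bit 3; 29 bits remain
Read 2: bits[11:21] width=10 -> value=501 (bin 0111110101); offset now 21 = byte 2 bit 5; 19 bits remain
Read 3: bits[21:27] width=6 -> value=38 (bin 100110); offset now 27 = byte 3 bit 3; 13 bits remain
Read 4: bits[27:36] width=9 -> value=385 (bin 110000001); offset now 36 = byte 4 bit 4; 4 bits remain
Read 5: bits[36:38] width=2 -> value=2 (bin 10); offset now 38 = byte 4 bit 6; 2 bits remain
Read 6: bits[38:39] width=1 -> value=0 (bin 0); offset now 39 = byte 4 bit 7; 1 bits remain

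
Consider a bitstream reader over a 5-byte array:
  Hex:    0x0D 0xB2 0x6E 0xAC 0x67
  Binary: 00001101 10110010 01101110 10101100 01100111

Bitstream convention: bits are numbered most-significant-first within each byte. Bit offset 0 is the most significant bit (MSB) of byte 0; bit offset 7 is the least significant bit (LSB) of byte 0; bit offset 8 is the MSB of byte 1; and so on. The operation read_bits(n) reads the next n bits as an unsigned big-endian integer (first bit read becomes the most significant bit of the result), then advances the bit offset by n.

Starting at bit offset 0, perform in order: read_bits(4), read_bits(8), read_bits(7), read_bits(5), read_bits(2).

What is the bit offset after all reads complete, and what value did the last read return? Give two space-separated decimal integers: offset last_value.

Read 1: bits[0:4] width=4 -> value=0 (bin 0000); offset now 4 = byte 0 bit 4; 36 bits remain
Read 2: bits[4:12] width=8 -> value=219 (bin 11011011); offset now 12 = byte 1 bit 4; 28 bits remain
Read 3: bits[12:19] width=7 -> value=19 (bin 0010011); offset now 19 = byte 2 bit 3; 21 bits remain
Read 4: bits[19:24] width=5 -> value=14 (bin 01110); offset now 24 = byte 3 bit 0; 16 bits remain
Read 5: bits[24:26] width=2 -> value=2 (bin 10); offset now 26 = byte 3 bit 2; 14 bits remain

Answer: 26 2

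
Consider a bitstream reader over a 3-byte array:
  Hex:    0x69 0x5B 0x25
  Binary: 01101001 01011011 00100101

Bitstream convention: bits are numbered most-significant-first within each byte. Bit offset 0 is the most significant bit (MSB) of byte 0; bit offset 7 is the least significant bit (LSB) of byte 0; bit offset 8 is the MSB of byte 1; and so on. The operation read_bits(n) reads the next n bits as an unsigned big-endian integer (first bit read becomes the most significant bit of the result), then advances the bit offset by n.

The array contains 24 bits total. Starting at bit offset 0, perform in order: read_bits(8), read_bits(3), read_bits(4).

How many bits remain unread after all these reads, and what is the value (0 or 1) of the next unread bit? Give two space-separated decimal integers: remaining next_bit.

Answer: 9 1

Derivation:
Read 1: bits[0:8] width=8 -> value=105 (bin 01101001); offset now 8 = byte 1 bit 0; 16 bits remain
Read 2: bits[8:11] width=3 -> value=2 (bin 010); offset now 11 = byte 1 bit 3; 13 bits remain
Read 3: bits[11:15] width=4 -> value=13 (bin 1101); offset now 15 = byte 1 bit 7; 9 bits remain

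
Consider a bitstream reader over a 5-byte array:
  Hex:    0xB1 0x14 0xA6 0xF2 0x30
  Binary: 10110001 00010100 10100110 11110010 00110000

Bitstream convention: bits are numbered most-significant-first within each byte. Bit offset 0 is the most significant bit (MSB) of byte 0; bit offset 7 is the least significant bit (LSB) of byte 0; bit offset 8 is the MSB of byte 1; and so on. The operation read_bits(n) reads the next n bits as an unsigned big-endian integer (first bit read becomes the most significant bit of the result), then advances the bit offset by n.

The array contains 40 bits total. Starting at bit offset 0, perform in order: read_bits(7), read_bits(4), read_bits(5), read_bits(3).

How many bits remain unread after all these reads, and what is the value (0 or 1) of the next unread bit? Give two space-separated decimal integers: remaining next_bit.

Read 1: bits[0:7] width=7 -> value=88 (bin 1011000); offset now 7 = byte 0 bit 7; 33 bits remain
Read 2: bits[7:11] width=4 -> value=8 (bin 1000); offset now 11 = byte 1 bit 3; 29 bits remain
Read 3: bits[11:16] width=5 -> value=20 (bin 10100); offset now 16 = byte 2 bit 0; 24 bits remain
Read 4: bits[16:19] width=3 -> value=5 (bin 101); offset now 19 = byte 2 bit 3; 21 bits remain

Answer: 21 0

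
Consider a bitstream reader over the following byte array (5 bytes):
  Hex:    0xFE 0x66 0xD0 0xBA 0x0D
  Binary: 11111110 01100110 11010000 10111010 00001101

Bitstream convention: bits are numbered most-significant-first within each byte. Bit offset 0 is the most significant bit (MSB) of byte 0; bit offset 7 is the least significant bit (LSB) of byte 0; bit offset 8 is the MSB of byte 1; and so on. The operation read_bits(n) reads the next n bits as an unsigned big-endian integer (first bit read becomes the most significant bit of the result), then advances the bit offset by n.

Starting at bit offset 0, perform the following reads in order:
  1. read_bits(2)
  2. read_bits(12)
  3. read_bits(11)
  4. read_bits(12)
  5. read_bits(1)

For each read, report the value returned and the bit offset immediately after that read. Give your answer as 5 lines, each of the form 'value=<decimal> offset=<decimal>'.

Answer: value=3 offset=2
value=3993 offset=14
value=1441 offset=25
value=1857 offset=37
value=1 offset=38

Derivation:
Read 1: bits[0:2] width=2 -> value=3 (bin 11); offset now 2 = byte 0 bit 2; 38 bits remain
Read 2: bits[2:14] width=12 -> value=3993 (bin 111110011001); offset now 14 = byte 1 bit 6; 26 bits remain
Read 3: bits[14:25] width=11 -> value=1441 (bin 10110100001); offset now 25 = byte 3 bit 1; 15 bits remain
Read 4: bits[25:37] width=12 -> value=1857 (bin 011101000001); offset now 37 = byte 4 bit 5; 3 bits remain
Read 5: bits[37:38] width=1 -> value=1 (bin 1); offset now 38 = byte 4 bit 6; 2 bits remain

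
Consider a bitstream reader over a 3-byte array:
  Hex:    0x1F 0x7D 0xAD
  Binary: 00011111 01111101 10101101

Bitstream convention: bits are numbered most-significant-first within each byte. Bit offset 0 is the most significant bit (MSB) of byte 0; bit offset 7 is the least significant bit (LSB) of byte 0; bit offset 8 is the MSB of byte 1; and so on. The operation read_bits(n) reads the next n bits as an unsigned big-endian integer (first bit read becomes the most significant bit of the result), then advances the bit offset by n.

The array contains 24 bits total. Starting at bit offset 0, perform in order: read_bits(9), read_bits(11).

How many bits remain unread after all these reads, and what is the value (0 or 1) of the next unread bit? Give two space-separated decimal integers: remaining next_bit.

Read 1: bits[0:9] width=9 -> value=62 (bin 000111110); offset now 9 = byte 1 bit 1; 15 bits remain
Read 2: bits[9:20] width=11 -> value=2010 (bin 11111011010); offset now 20 = byte 2 bit 4; 4 bits remain

Answer: 4 1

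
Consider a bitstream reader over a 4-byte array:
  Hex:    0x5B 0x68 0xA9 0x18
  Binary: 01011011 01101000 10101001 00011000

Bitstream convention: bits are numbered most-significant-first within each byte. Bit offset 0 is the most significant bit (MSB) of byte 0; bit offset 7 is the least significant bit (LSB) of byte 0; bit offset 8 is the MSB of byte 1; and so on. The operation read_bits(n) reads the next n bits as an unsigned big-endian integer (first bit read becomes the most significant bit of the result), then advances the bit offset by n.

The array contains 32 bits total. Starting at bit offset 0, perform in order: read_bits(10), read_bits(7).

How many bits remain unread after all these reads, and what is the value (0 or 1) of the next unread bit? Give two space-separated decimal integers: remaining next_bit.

Answer: 15 0

Derivation:
Read 1: bits[0:10] width=10 -> value=365 (bin 0101101101); offset now 10 = byte 1 bit 2; 22 bits remain
Read 2: bits[10:17] width=7 -> value=81 (bin 1010001); offset now 17 = byte 2 bit 1; 15 bits remain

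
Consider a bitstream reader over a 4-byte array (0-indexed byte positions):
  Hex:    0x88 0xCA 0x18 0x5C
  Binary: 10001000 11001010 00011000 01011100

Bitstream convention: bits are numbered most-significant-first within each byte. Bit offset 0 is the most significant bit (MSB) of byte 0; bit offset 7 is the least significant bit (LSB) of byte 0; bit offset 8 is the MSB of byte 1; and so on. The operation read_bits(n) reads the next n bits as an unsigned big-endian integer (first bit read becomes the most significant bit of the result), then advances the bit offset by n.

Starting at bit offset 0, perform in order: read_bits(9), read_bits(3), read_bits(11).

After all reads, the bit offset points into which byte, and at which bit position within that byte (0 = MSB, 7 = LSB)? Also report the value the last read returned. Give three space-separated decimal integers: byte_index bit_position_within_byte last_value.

Read 1: bits[0:9] width=9 -> value=273 (bin 100010001); offset now 9 = byte 1 bit 1; 23 bits remain
Read 2: bits[9:12] width=3 -> value=4 (bin 100); offset now 12 = byte 1 bit 4; 20 bits remain
Read 3: bits[12:23] width=11 -> value=1292 (bin 10100001100); offset now 23 = byte 2 bit 7; 9 bits remain

Answer: 2 7 1292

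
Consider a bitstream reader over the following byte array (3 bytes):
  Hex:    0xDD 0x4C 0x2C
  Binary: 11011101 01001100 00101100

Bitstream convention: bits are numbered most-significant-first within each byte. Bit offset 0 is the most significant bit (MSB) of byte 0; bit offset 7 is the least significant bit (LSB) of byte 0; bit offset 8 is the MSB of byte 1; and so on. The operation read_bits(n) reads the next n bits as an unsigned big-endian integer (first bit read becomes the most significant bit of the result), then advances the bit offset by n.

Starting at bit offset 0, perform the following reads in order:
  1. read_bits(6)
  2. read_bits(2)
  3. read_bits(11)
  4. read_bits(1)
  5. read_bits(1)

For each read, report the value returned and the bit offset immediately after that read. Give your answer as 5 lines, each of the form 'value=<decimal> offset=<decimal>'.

Answer: value=55 offset=6
value=1 offset=8
value=609 offset=19
value=0 offset=20
value=1 offset=21

Derivation:
Read 1: bits[0:6] width=6 -> value=55 (bin 110111); offset now 6 = byte 0 bit 6; 18 bits remain
Read 2: bits[6:8] width=2 -> value=1 (bin 01); offset now 8 = byte 1 bit 0; 16 bits remain
Read 3: bits[8:19] width=11 -> value=609 (bin 01001100001); offset now 19 = byte 2 bit 3; 5 bits remain
Read 4: bits[19:20] width=1 -> value=0 (bin 0); offset now 20 = byte 2 bit 4; 4 bits remain
Read 5: bits[20:21] width=1 -> value=1 (bin 1); offset now 21 = byte 2 bit 5; 3 bits remain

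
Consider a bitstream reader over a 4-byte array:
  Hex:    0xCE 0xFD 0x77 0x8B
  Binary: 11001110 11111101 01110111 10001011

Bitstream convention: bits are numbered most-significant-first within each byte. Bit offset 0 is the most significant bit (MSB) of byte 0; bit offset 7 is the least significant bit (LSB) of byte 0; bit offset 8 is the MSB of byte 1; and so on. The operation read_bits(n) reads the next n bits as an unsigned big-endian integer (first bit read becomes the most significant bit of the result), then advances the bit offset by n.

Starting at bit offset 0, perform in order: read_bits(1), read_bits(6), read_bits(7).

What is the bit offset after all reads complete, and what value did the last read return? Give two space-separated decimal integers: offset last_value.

Read 1: bits[0:1] width=1 -> value=1 (bin 1); offset now 1 = byte 0 bit 1; 31 bits remain
Read 2: bits[1:7] width=6 -> value=39 (bin 100111); offset now 7 = byte 0 bit 7; 25 bits remain
Read 3: bits[7:14] width=7 -> value=63 (bin 0111111); offset now 14 = byte 1 bit 6; 18 bits remain

Answer: 14 63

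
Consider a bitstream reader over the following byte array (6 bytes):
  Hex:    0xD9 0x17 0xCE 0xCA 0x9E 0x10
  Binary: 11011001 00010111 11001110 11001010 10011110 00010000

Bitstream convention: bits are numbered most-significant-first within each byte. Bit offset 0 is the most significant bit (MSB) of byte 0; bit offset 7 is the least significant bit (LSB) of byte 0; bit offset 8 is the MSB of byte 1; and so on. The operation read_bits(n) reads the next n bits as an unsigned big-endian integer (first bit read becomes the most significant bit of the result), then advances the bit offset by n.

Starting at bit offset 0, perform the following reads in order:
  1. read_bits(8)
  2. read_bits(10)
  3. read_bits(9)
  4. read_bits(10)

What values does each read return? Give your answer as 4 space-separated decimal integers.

Read 1: bits[0:8] width=8 -> value=217 (bin 11011001); offset now 8 = byte 1 bit 0; 40 bits remain
Read 2: bits[8:18] width=10 -> value=95 (bin 0001011111); offset now 18 = byte 2 bit 2; 30 bits remain
Read 3: bits[18:27] width=9 -> value=118 (bin 001110110); offset now 27 = byte 3 bit 3; 21 bits remain
Read 4: bits[27:37] width=10 -> value=339 (bin 0101010011); offset now 37 = byte 4 bit 5; 11 bits remain

Answer: 217 95 118 339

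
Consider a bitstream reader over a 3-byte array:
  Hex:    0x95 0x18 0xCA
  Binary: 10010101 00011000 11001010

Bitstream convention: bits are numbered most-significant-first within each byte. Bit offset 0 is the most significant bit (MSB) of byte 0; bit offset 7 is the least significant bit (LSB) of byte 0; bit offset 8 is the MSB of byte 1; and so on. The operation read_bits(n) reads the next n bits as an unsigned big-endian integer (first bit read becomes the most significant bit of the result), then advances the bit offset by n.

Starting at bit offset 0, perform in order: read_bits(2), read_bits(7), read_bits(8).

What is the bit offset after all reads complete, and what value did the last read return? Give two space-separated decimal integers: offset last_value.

Read 1: bits[0:2] width=2 -> value=2 (bin 10); offset now 2 = byte 0 bit 2; 22 bits remain
Read 2: bits[2:9] width=7 -> value=42 (bin 0101010); offset now 9 = byte 1 bit 1; 15 bits remain
Read 3: bits[9:17] width=8 -> value=49 (bin 00110001); offset now 17 = byte 2 bit 1; 7 bits remain

Answer: 17 49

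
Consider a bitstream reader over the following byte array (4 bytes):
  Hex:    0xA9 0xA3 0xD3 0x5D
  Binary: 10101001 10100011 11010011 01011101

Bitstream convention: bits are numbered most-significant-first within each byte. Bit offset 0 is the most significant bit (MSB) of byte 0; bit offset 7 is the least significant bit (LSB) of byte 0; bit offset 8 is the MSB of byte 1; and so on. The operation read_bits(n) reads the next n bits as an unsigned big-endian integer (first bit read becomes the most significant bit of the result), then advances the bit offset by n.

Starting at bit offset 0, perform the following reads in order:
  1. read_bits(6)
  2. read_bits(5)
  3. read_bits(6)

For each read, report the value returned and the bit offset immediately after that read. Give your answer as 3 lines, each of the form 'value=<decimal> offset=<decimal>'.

Answer: value=42 offset=6
value=13 offset=11
value=7 offset=17

Derivation:
Read 1: bits[0:6] width=6 -> value=42 (bin 101010); offset now 6 = byte 0 bit 6; 26 bits remain
Read 2: bits[6:11] width=5 -> value=13 (bin 01101); offset now 11 = byte 1 bit 3; 21 bits remain
Read 3: bits[11:17] width=6 -> value=7 (bin 000111); offset now 17 = byte 2 bit 1; 15 bits remain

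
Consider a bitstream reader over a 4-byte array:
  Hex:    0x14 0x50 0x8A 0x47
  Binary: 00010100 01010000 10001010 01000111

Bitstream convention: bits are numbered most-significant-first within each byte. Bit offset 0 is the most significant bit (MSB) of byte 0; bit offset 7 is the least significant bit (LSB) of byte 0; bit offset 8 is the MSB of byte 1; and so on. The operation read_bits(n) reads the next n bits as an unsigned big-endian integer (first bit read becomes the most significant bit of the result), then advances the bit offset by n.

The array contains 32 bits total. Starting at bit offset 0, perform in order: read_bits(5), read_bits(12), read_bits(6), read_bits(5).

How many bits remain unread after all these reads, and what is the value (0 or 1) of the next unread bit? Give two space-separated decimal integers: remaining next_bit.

Answer: 4 0

Derivation:
Read 1: bits[0:5] width=5 -> value=2 (bin 00010); offset now 5 = byte 0 bit 5; 27 bits remain
Read 2: bits[5:17] width=12 -> value=2209 (bin 100010100001); offset now 17 = byte 2 bit 1; 15 bits remain
Read 3: bits[17:23] width=6 -> value=5 (bin 000101); offset now 23 = byte 2 bit 7; 9 bits remain
Read 4: bits[23:28] width=5 -> value=4 (bin 00100); offset now 28 = byte 3 bit 4; 4 bits remain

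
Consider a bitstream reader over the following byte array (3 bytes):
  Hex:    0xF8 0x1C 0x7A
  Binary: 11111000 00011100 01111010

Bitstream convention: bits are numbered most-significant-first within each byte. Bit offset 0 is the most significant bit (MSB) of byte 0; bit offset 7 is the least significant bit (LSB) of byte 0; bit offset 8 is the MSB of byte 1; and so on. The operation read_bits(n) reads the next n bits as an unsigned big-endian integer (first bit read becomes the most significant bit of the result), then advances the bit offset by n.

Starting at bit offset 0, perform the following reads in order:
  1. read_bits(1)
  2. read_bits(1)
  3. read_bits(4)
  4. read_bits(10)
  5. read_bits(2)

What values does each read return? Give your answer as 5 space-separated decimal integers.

Read 1: bits[0:1] width=1 -> value=1 (bin 1); offset now 1 = byte 0 bit 1; 23 bits remain
Read 2: bits[1:2] width=1 -> value=1 (bin 1); offset now 2 = byte 0 bit 2; 22 bits remain
Read 3: bits[2:6] width=4 -> value=14 (bin 1110); offset now 6 = byte 0 bit 6; 18 bits remain
Read 4: bits[6:16] width=10 -> value=28 (bin 0000011100); offset now 16 = byte 2 bit 0; 8 bits remain
Read 5: bits[16:18] width=2 -> value=1 (bin 01); offset now 18 = byte 2 bit 2; 6 bits remain

Answer: 1 1 14 28 1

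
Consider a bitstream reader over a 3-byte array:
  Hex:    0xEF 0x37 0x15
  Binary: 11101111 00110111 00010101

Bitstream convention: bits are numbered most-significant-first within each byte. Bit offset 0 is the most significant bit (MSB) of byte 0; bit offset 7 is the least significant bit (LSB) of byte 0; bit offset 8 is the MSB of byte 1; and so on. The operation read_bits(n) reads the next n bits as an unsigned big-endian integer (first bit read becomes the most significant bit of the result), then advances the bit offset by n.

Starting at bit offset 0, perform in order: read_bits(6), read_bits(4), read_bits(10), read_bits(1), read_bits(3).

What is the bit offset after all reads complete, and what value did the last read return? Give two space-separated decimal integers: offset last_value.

Answer: 24 5

Derivation:
Read 1: bits[0:6] width=6 -> value=59 (bin 111011); offset now 6 = byte 0 bit 6; 18 bits remain
Read 2: bits[6:10] width=4 -> value=12 (bin 1100); offset now 10 = byte 1 bit 2; 14 bits remain
Read 3: bits[10:20] width=10 -> value=881 (bin 1101110001); offset now 20 = byte 2 bit 4; 4 bits remain
Read 4: bits[20:21] width=1 -> value=0 (bin 0); offset now 21 = byte 2 bit 5; 3 bits remain
Read 5: bits[21:24] width=3 -> value=5 (bin 101); offset now 24 = byte 3 bit 0; 0 bits remain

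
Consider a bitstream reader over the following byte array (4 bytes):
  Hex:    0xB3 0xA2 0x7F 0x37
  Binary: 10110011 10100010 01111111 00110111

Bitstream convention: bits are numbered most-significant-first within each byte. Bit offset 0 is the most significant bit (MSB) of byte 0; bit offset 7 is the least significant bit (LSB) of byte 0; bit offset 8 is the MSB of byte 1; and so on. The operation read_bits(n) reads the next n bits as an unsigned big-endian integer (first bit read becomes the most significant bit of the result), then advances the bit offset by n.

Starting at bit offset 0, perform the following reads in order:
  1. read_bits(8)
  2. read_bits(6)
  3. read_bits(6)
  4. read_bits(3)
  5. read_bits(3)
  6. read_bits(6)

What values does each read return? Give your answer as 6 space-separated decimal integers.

Read 1: bits[0:8] width=8 -> value=179 (bin 10110011); offset now 8 = byte 1 bit 0; 24 bits remain
Read 2: bits[8:14] width=6 -> value=40 (bin 101000); offset now 14 = byte 1 bit 6; 18 bits remain
Read 3: bits[14:20] width=6 -> value=39 (bin 100111); offset now 20 = byte 2 bit 4; 12 bits remain
Read 4: bits[20:23] width=3 -> value=7 (bin 111); offset now 23 = byte 2 bit 7; 9 bits remain
Read 5: bits[23:26] width=3 -> value=4 (bin 100); offset now 26 = byte 3 bit 2; 6 bits remain
Read 6: bits[26:32] width=6 -> value=55 (bin 110111); offset now 32 = byte 4 bit 0; 0 bits remain

Answer: 179 40 39 7 4 55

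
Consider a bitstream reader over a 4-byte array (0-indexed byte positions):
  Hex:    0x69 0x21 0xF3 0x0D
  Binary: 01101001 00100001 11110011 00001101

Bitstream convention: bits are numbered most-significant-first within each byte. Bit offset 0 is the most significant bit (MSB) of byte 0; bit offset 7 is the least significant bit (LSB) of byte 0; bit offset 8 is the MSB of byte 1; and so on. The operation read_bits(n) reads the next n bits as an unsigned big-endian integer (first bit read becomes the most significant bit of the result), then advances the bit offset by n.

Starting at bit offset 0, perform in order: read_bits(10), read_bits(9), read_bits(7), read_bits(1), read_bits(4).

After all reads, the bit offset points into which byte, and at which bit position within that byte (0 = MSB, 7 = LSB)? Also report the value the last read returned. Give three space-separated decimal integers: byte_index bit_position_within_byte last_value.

Answer: 3 7 6

Derivation:
Read 1: bits[0:10] width=10 -> value=420 (bin 0110100100); offset now 10 = byte 1 bit 2; 22 bits remain
Read 2: bits[10:19] width=9 -> value=271 (bin 100001111); offset now 19 = byte 2 bit 3; 13 bits remain
Read 3: bits[19:26] width=7 -> value=76 (bin 1001100); offset now 26 = byte 3 bit 2; 6 bits remain
Read 4: bits[26:27] width=1 -> value=0 (bin 0); offset now 27 = byte 3 bit 3; 5 bits remain
Read 5: bits[27:31] width=4 -> value=6 (bin 0110); offset now 31 = byte 3 bit 7; 1 bits remain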